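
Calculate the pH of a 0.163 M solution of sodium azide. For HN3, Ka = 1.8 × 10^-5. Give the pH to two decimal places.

N3- is the conjugate base of the weak acid HN3.
Kb = Kw/Ka = 1.0×10^-14 / 1.8 × 10^-5 = 5.56 × 10^-10
Kb = [OH-]²/(0.163 − [OH-]) = 5.56 × 10^-10
Neglecting [OH-] in the denominator: [OH-] = √(5.56 × 10^-10 × 0.163) = 9.52 × 10^-6 M
([OH-]/C₀ = 0.0058% < 5%, so the approximation holds.)
pOH = 5.02, so pH = 14.00 − pOH = 8.98

pH = 8.98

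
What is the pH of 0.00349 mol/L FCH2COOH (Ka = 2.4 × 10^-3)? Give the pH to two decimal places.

FCH2COOH ⇌ FCH2COO- + H+
Let x = [H+] at equilibrium. Ka = x²/(0.00349 − x).
x is not negligible relative to C₀; solve x² + 0.0024·x − 8.38e-06 = 0.
x = [−0.0024 + √(0.0024² + 3.35e-05)]/2 = 1.93 × 10^-3 M
pH = −log[H+] = −log(1.93 × 10^-3) = 2.71

pH = 2.71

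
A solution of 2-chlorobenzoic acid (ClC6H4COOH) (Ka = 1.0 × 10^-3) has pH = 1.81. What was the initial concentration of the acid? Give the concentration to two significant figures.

C₀ = 2.6 × 10^-1 M

[H+] = 10^(-1.81) = 1.55 × 10^-2 M = x
Ka = x²/(C₀ − x) ⇒ C₀ = x + x²/Ka
C₀ = 1.55 × 10^-2 + (1.55 × 10^-2)²/(1.0 × 10^-3) = 2.56 × 10^-1 M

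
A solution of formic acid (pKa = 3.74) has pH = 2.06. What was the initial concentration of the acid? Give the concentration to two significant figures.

C₀ = 4.3 × 10^-1 M

[H+] = 10^(-2.06) = 8.71 × 10^-3 M = x
Ka = 10^(−3.74) = 1.82 × 10^-4
Ka = x²/(C₀ − x) ⇒ C₀ = x + x²/Ka
C₀ = 8.71 × 10^-3 + (8.71 × 10^-3)²/(1.82 × 10^-4) = 4.26 × 10^-1 M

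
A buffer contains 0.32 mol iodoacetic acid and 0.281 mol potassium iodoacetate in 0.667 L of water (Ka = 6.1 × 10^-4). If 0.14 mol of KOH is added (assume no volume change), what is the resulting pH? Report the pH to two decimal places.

OH- converts ICH2COOH to ICH2COO-: ICH2COOH → 0.18 mol, ICH2COO- → 0.421 mol.
pKa = −log(6.1 × 10^-4) = 3.215
pH = pKa + log([A⁻]/[HA]) = 3.215 + log(0.421/0.18) = 3.215 +0.369

pH = 3.58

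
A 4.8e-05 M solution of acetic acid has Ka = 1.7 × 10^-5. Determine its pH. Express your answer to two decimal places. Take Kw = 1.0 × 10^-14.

CH3COOH ⇌ CH3COO- + H+
Let x = [H+] at equilibrium. Ka = x²/(4.8e-05 − x).
x is not negligible relative to C₀; solve x² + 1.7e-05·x − 8.16e-10 = 0.
x = [−1.7e-05 + √(1.7e-05² + 3.26e-09)]/2 = 2.13 × 10^-5 M
pH = −log(2.13 × 10^-5) = 4.67

pH = 4.67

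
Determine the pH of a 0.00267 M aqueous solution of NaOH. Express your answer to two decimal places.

NaOH is a strong base; [OH-] = 0.00267 M.
pOH = -log(0.00267) = 2.57
pH = 14.00 - 2.57 = 11.43

pH = 11.43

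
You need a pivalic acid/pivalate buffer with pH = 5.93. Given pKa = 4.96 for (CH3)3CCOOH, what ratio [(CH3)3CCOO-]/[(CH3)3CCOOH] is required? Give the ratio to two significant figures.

ratio = 9.3

pH = pKa + log(r) ⇒ log(r) = 5.93 − 4.96 = +0.97
r = [(CH3)3CCOO-]/[(CH3)3CCOOH] = 10^(+0.97) = 9.33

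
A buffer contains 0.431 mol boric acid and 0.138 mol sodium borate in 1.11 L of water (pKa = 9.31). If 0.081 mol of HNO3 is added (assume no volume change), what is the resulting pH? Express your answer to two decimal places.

Added H+ converts B(OH)4- to B(OH)3: B(OH)3 → 0.512 mol, B(OH)4- → 0.057 mol.
Henderson–Hasselbalch with mole ratio 0.057/0.512: pH = 9.31 + (-0.953)

pH = 8.36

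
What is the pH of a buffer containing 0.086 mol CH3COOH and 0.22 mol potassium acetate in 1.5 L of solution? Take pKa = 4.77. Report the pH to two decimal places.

pH = 5.18

pH = pKa + log([A⁻]/[HA]) = 4.77 + log(0.22/0.086)
pH = 4.77 + (+0.408) = 5.18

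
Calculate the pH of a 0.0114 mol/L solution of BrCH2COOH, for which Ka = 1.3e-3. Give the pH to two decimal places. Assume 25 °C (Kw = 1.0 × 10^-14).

BrCH2COOH ⇌ BrCH2COO- + H+
Ka = [H+]²/(0.0114 − [H+]) = 1.3 × 10^-3
The 5% rule fails; solving [H+]² + Ka·[H+] − Ka·C₀ = 0 exactly:
[H+] = [−0.0013 + √(0.0013² + 5.93e-05)]/2 = 3.25 × 10^-3 M
pH = −log[H+] = −log(3.25 × 10^-3) = 2.49

pH = 2.49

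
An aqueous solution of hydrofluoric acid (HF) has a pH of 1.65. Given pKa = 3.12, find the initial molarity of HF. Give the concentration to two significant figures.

[H+] = 10^(-1.65) = 2.24 × 10^-2 M = x
Ka = 10^(−3.12) = 7.59 × 10^-4
Ka = x²/(C₀ − x) ⇒ C₀ = x + x²/Ka
C₀ = 2.24 × 10^-2 + (2.24 × 10^-2)²/(7.59 × 10^-4) = 6.83 × 10^-1 M

C₀ = 6.8 × 10^-1 M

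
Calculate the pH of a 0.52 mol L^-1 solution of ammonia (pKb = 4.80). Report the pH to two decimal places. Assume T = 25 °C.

NH3 + H2O ⇌ NH4+ + OH-
Kb = 10^(−4.80) = 1.58 × 10^-5
Kb = [OH-]²/(0.52 − [OH-]) = 1.58 × 10^-5
Since Kb ≪ C₀, [OH-] ≈ √(Kb·C₀) = 2.87 × 10^-3 M.
pOH = 2.54, so pH = 14.00 − pOH = 11.46

pH = 11.46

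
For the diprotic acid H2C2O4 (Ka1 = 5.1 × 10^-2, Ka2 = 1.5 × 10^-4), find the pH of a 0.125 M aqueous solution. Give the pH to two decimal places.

Ka1 ≫ Ka2, so treat the first dissociation as the only significant source of H+.
Ka1 = x²/(0.125 − x) = 5.1 × 10^-2
Solving the quadratic: x = (−Ka1 + √(Ka1² + 4·Ka1·C₀))/2 = 5.83 × 10^-2 M
pH = −log(5.83 × 10^-2) = 1.23

pH = 1.23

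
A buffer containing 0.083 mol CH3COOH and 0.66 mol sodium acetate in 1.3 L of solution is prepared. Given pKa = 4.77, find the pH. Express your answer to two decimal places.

Henderson–Hasselbalch: pH = pKa + log([CH3COO-]/[CH3COOH]) = 4.77 + log(0.66/0.083)
pH = 4.77 + (+0.900) = 5.67

pH = 5.67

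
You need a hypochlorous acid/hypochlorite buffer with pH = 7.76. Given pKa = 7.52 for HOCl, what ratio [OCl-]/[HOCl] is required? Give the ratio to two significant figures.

pH = pKa + log(r) ⇒ log(r) = 7.76 − 7.52 = +0.24
r = [OCl-]/[HOCl] = 10^(+0.24) = 1.74

ratio = 1.7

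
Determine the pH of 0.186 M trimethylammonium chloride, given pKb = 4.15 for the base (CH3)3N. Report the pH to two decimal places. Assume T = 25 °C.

pH = 5.29

(CH3)3NH+ is the conjugate acid of the weak base (CH3)3N.
Kb = 10^(−4.15) = 7.08 × 10^-5
Ka = Kw/Kb = 1.0×10^-14 / 7.08 × 10^-5 = 1.41 × 10^-10
Ka = [H+]²/(0.186 − [H+]) = 1.41 × 10^-10
Since Ka ≪ C₀, [H+] ≈ √(Ka·C₀) = 5.12 × 10^-6 M.
Check: 0.0028% ionized — well under 5%, approximation valid.
pH = −log[H+] = −log(5.12 × 10^-6) = 5.29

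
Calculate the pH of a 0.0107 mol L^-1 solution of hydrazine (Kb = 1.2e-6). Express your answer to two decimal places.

N2H4 + H2O ⇌ N2H5+ + OH-
Let x = [OH-] at equilibrium. Kb = x²/(0.0107 − x).
Neglecting x in the denominator: x = √(1.2 × 10^-6 × 0.0107) = 1.13 × 10^-4 M
Check: 1.1% ionized — well under 5%, approximation valid.
pOH = 3.95, so pH = 14.00 − pOH = 10.05

pH = 10.05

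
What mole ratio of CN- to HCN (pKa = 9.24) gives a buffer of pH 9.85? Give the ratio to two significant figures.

ratio = 4.1

pH = pKa + log(r) ⇒ log(r) = 9.85 − 9.24 = +0.61
r = [CN-]/[HCN] = 10^(+0.61) = 4.07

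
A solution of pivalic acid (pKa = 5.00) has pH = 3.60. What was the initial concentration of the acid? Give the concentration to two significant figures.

C₀ = 6.6 × 10^-3 M

[H+] = 10^(-3.60) = 2.51 × 10^-4 M = x
Ka = 10^(−5.00) = 1.00 × 10^-5
Ka = x²/(C₀ − x) ⇒ C₀ = x + x²/Ka
C₀ = 2.51 × 10^-4 + (2.51 × 10^-4)²/(1.00 × 10^-5) = 6.55 × 10^-3 M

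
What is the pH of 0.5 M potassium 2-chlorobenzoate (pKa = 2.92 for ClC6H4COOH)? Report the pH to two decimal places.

pH = 8.31

ClC6H4COO- is the conjugate base of the weak acid ClC6H4COOH.
Ka = 10^(−2.92) = 1.20 × 10^-3
Kb = Kw/Ka = 1.0×10^-14 / 1.20 × 10^-3 = 8.33 × 10^-12
Kb = [OH-]²/(0.5 − [OH-]) = 8.33 × 10^-12
Assume [OH-] ≪ 0.5: [OH-] ≈ √(8.33 × 10^-12 × 0.5) = 2.04 × 10^-6 M
Check: 0.00041% ionized — well under 5%, approximation valid.
pOH = 5.69, so pH = 14.00 − pOH = 8.31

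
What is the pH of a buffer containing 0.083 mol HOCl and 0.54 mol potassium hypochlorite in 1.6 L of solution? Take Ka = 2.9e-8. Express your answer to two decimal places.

pKa = −log(2.9 × 10^-8) = 7.538
Henderson–Hasselbalch: pH = pKa + log([OCl-]/[HOCl]) = 7.538 + log(0.54/0.083)
pH = 7.538 + (+0.813) = 8.35

pH = 8.35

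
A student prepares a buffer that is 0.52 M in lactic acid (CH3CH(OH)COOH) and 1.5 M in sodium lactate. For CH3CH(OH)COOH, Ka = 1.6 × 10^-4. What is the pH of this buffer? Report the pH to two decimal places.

pKa = −log(1.6 × 10^-4) = 3.796
pH = pKa + log([A⁻]/[HA]) = 3.796 + log(1.5/0.52)
pH = 3.796 + (+0.460) = 4.26

pH = 4.26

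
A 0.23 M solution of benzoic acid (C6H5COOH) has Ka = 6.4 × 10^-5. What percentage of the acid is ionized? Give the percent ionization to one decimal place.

1.7%

C6H5COOH ⇌ C6H5COO- + H+; let x = [H+] at equilibrium.
x ≈ √(Ka·C₀) = √(6.4 × 10^-5 × 0.23) = 3.84 × 10^-3 M
% ionization = x/C₀ × 100% = 3.84 × 10^-3/0.23 × 100% = 1.7%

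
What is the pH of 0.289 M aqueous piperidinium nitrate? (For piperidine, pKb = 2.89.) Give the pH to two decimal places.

C5H10NH2+ is the conjugate acid of the weak base C5H10NH.
Kb = 10^(−2.89) = 1.29 × 10^-3
Ka = Kw/Kb = 1.0×10^-14 / 1.29 × 10^-3 = 7.75 × 10^-12
Let x = [H+] at equilibrium. Ka = x²/(0.289 − x).
Assume x ≪ 0.289: x ≈ √(7.75 × 10^-12 × 0.289) = 1.50 × 10^-6 M
pH = −log[H+] = −log(1.50 × 10^-6) = 5.82

pH = 5.82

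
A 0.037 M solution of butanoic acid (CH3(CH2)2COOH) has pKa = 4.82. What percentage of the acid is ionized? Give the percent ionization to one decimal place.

CH3(CH2)2COOH ⇌ CH3(CH2)2COO- + H+; let x = [H+] at equilibrium.
Ka = 10^(−4.82) = 1.51 × 10^-5
x ≈ √(Ka·C₀) = √(1.51 × 10^-5 × 0.037) = 7.47 × 10^-4 M
Fraction ionized = 7.47 × 10^-4 / 0.037 = 0.0202 → 2.0%

2.0%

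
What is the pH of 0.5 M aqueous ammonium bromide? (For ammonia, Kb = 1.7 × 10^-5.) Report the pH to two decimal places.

NH4+ is the conjugate acid of the weak base NH3.
Ka = Kw/Kb = 1.0×10^-14 / 1.7 × 10^-5 = 5.88 × 10^-10
Ka = [H+]²/(0.5 − [H+]) = 5.88 × 10^-10
Neglecting [H+] in the denominator: [H+] = √(5.88 × 10^-10 × 0.5) = 1.71 × 10^-5 M
([H+]/C₀ = 0.0034% < 5%, so the approximation holds.)
pH = −log(1.71 × 10^-5) = 4.77

pH = 4.77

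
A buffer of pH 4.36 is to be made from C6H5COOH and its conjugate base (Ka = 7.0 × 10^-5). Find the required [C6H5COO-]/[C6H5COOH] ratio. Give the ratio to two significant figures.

ratio = 1.6

pKa = -log(7.0 × 10^-5) = 4.155
pH = pKa + log(r) ⇒ log(r) = 4.36 − 4.155 = +0.205
r = [C6H5COO-]/[C6H5COOH] = 10^(+0.205) = 1.6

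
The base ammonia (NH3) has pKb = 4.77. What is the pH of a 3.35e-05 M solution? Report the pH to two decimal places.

NH3 + H2O ⇌ NH4+ + OH-
Kb = 10^(−4.77) = 1.70 × 10^-5
From the ICE table, Kb = [OH-]²/(3.35e-05 − [OH-]) = 1.70 × 10^-5.
The 5% rule fails; solving [OH-]² + Kb·[OH-] − Kb·C₀ = 0 exactly:
[OH-] = (−Kb + √(Kb² + 4·Kb·C₀))/2 = 1.68 × 10^-5 M
pOH = 4.77, so pH = 14.00 − pOH = 9.23

pH = 9.23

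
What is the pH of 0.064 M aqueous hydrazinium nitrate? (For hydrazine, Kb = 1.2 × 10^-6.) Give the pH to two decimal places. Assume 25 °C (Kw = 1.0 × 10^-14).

pH = 4.64

N2H5+ is the conjugate acid of the weak base N2H4.
Ka = Kw/Kb = 1.0×10^-14 / 1.2 × 10^-6 = 8.33 × 10^-9
From the ICE table, Ka = [H+]²/(0.064 − [H+]) = 8.33 × 10^-9.
Since Ka ≪ C₀, [H+] ≈ √(Ka·C₀) = 2.31 × 10^-5 M.
pH = −log(2.31 × 10^-5) = 4.64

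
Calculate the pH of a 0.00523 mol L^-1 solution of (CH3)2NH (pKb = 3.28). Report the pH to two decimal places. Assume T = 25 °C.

(CH3)2NH + H2O ⇌ (CH3)2NH2+ + OH-
Kb = 10^(−3.28) = 5.25 × 10^-4
Kb = [OH-]²/(0.00523 − [OH-]) = 5.25 × 10^-4
[OH-] is not negligible relative to C₀; solve [OH-]² + 0.000525·[OH-] − 2.75e-06 = 0.
[OH-] = (−Kb + √(Kb² + 4·Kb·C₀))/2 = 1.42 × 10^-3 M
pOH = 2.85, so pH = 14.00 − pOH = 11.15

pH = 11.15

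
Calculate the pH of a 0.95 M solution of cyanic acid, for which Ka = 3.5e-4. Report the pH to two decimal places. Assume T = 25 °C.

HOCN ⇌ OCN- + H+
From the ICE table, Ka = [H+]²/(0.95 − [H+]) = 3.5 × 10^-4.
Neglecting [H+] in the denominator: [H+] = √(3.5 × 10^-4 × 0.95) = 1.82 × 10^-2 M
pH = −log(1.82 × 10^-2) = 1.74

pH = 1.74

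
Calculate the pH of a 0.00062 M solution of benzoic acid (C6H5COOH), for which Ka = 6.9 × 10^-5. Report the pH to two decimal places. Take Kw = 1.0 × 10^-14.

C6H5COOH ⇌ C6H5COO- + H+
From the ICE table, Ka = x²/(0.00062 − x) = 6.9 × 10^-5.
Here C₀/Ka ≈ 8.99, so the small-x approximation fails. Use the quadratic:
x = [−6.9e-05 + √(6.9e-05² + 1.71e-07)]/2 = 1.75 × 10^-4 M
pH = −log(1.75 × 10^-4) = 3.76

pH = 3.76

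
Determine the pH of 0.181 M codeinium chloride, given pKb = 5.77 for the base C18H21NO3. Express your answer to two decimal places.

C18H22NO3+ is the conjugate acid of the weak base C18H21NO3.
Kb = 10^(−5.77) = 1.70 × 10^-6
Ka = Kw/Kb = 1.0×10^-14 / 1.70 × 10^-6 = 5.88 × 10^-9
From the ICE table, Ka = [H+]²/(0.181 − [H+]) = 5.88 × 10^-9.
Since Ka ≪ C₀, [H+] ≈ √(Ka·C₀) = 3.26 × 10^-5 M.
pH = −log[H+] = −log(3.26 × 10^-5) = 4.49

pH = 4.49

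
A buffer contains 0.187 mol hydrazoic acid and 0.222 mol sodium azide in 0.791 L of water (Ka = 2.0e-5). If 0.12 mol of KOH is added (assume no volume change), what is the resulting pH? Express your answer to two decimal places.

pH = 5.41

OH- converts HN3 to N3-: HN3 → 0.067 mol, N3- → 0.342 mol.
pKa = −log(2.0 × 10^-5) = 4.699
pH = pKa + log([A⁻]/[HA]) = 4.699 + log(0.342/0.067) = 4.699 +0.708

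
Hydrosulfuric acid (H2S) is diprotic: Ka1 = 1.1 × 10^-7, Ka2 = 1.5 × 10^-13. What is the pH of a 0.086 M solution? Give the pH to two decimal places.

pH = 4.01

Since Ka1 ≫ Ka2, the first ionization dominates [H+].
Ka1 = x²/(0.086 − x) = 1.1 × 10^-7
x ≈ √(1.1 × 10^-7 × 0.086) = 9.73 × 10^-5 M
pH = −log(9.73 × 10^-5) = 4.01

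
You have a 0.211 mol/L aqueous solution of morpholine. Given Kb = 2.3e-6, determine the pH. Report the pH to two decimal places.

C4H8ONH + H2O ⇌ C4H8ONH2+ + OH-
Kb = [OH-]²/(0.211 − [OH-]) = 2.3 × 10^-6
Neglecting [OH-] in the denominator: [OH-] = √(2.3 × 10^-6 × 0.211) = 6.97 × 10^-4 M
Check: 0.33% ionized — well under 5%, approximation valid.
pOH = −log(6.97 × 10^-4) = 3.16; pH = 14.00 − 3.16 = 10.84

pH = 10.84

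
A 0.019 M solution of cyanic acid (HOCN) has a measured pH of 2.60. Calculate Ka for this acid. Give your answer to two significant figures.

Ka = 3.8 × 10^-4

[H+] = 10^(-2.60) = 2.51 × 10^-3 M
At equilibrium [HA] = 0.019 − 2.51 × 10^-3 = 1.65 × 10^-2 M
Ka = [H+][A-]/[HA] = (2.51 × 10^-3)² / 1.65 × 10^-2 = 3.8 × 10^-4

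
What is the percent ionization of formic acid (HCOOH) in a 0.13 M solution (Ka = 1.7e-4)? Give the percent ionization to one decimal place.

3.6%

HCOOH ⇌ HCOO- + H+; let x = [H+] at equilibrium.
x ≈ √(Ka·C₀) = √(1.7 × 10^-4 × 0.13) = 4.70 × 10^-3 M
% ionization = x/C₀ × 100% = 4.70 × 10^-3/0.13 × 100% = 3.6%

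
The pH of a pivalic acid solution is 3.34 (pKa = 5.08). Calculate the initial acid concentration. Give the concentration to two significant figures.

C₀ = 2.6 × 10^-2 M

[H+] = 10^(-3.34) = 4.57 × 10^-4 M = x
Ka = 10^(−5.08) = 8.32 × 10^-6
Ka = x²/(C₀ − x) ⇒ C₀ = x + x²/Ka
C₀ = 4.57 × 10^-4 + (4.57 × 10^-4)²/(8.32 × 10^-6) = 2.56 × 10^-2 M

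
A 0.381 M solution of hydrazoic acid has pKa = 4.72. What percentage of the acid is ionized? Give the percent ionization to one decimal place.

0.7%

HN3 ⇌ N3- + H+; let x = [H+] at equilibrium.
Ka = 10^(−4.72) = 1.91 × 10^-5
x ≈ √(Ka·C₀) = √(1.91 × 10^-5 × 0.381) = 2.70 × 10^-3 M
Fraction ionized = 2.70 × 10^-3 / 0.381 = 0.0071 → 0.7%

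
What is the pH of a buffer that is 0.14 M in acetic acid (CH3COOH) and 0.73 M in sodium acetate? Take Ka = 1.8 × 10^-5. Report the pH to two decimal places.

pH = 5.46

pKa = −log(1.8 × 10^-5) = 4.745
Henderson–Hasselbalch: pH = pKa + log([CH3COO-]/[CH3COOH]) = 4.745 + log(0.73/0.14)
pH = 4.745 + (+0.717) = 5.46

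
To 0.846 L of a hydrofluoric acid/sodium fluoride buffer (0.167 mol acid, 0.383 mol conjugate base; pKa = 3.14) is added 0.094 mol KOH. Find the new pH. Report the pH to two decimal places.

After neutralization: n(HF) = 0.073 mol, n(F-) = 0.477 mol.
pH = pKa + log([A⁻]/[HA]) = 3.14 + log(0.477/0.073) = 3.14 +0.815

pH = 3.96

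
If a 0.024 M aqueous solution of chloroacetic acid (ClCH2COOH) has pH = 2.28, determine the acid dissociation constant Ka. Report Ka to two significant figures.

Ka = 1.5 × 10^-3

[H+] = 10^(-2.28) = 5.25 × 10^-3 M
At equilibrium [HA] = 0.024 − 5.25 × 10^-3 = 1.87 × 10^-2 M
Ka = [H+][A-]/[HA] = (5.25 × 10^-3)² / 1.87 × 10^-2 = 1.5 × 10^-3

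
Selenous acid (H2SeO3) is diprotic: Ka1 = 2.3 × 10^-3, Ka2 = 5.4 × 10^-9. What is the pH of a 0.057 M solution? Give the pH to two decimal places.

Ka1 ≫ Ka2, so treat the first dissociation as the only significant source of H+.
Ka1 = x²/(0.057 − x) = 2.3 × 10^-3
Solving the quadratic: x = (−Ka1 + √(Ka1² + 4·Ka1·C₀))/2 = 1.04 × 10^-2 M
pH = −log(1.04 × 10^-2) = 1.98

pH = 1.98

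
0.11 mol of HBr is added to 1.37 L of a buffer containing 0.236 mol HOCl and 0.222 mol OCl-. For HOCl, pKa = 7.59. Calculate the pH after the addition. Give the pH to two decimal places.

pH = 7.10

After neutralization: n(HOCl) = 0.346 mol, n(OCl-) = 0.112 mol.
pH = pKa + log(n_OCl-/n_HOCl) = 7.59 + log(0.112/0.346) = 7.59 + (-0.490)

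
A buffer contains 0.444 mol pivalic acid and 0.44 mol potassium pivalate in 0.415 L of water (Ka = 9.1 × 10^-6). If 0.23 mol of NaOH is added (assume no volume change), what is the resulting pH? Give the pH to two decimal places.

After neutralization: n((CH3)3CCOOH) = 0.214 mol, n((CH3)3CCOO-) = 0.67 mol.
pKa = −log(9.1 × 10^-6) = 5.041
Henderson–Hasselbalch with mole ratio 0.67/0.214: pH = 5.041 + (+0.496)

pH = 5.54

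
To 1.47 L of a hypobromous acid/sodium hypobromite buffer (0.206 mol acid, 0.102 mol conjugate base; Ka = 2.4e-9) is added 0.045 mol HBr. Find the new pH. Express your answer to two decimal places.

After neutralization: n(HOBr) = 0.251 mol, n(OBr-) = 0.057 mol.
pKa = −log(2.4 × 10^-9) = 8.620
Henderson–Hasselbalch with mole ratio 0.057/0.251: pH = 8.620 + (-0.644)

pH = 7.98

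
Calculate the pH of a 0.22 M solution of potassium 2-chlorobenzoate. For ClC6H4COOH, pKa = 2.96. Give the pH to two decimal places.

ClC6H4COO- is the conjugate base of the weak acid ClC6H4COOH.
Ka = 10^(−2.96) = 1.10 × 10^-3
Kb = Kw/Ka = 1.0×10^-14 / 1.10 × 10^-3 = 9.09 × 10^-12
From the ICE table, Kb = [OH-]²/(0.22 − [OH-]) = 9.09 × 10^-12.
Since Kb ≪ C₀, [OH-] ≈ √(Kb·C₀) = 1.41 × 10^-6 M.
Check: 0.00064% ionized — well under 5%, approximation valid.
pOH = 5.85, so pH = 14.00 − pOH = 8.15

pH = 8.15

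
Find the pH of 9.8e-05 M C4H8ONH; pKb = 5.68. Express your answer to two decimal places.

pH = 9.12

C4H8ONH + H2O ⇌ C4H8ONH2+ + OH-
Kb = 10^(−5.68) = 2.09 × 10^-6
Kb = [OH-]²/(9.8e-05 − [OH-]) = 2.09 × 10^-6
The 5% rule fails; solving [OH-]² + Kb·[OH-] − Kb·C₀ = 0 exactly:
[OH-] = (−Kb + √(Kb² + 4·Kb·C₀))/2 = 1.33 × 10^-5 M
pOH = −log(1.33 × 10^-5) = 4.88; pH = 14.00 − 4.88 = 9.12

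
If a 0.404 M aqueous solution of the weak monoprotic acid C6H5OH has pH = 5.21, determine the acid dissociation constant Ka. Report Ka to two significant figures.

[H+] = 10^(-5.21) = 6.17 × 10^-6 M
At equilibrium [HA] = 0.404 − 6.17 × 10^-6 = 4.04 × 10^-1 M
Ka = [H+][A-]/[HA] = (6.17 × 10^-6)² / 4.04 × 10^-1 = 9.4 × 10^-11

Ka = 9.4 × 10^-11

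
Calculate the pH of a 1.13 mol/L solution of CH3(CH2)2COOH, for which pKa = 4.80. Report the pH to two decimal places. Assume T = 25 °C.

pH = 2.37

CH3(CH2)2COOH ⇌ CH3(CH2)2COO- + H+
Ka = 10^(−4.80) = 1.58 × 10^-5
Ka = x²/(1.13 − x) = 1.58 × 10^-5
Since Ka ≪ C₀, x ≈ √(Ka·C₀) = 4.23 × 10^-3 M.
(x/C₀ = 0.37% < 5%, so the approximation holds.)
pH = −log[H+] = −log(4.23 × 10^-3) = 2.37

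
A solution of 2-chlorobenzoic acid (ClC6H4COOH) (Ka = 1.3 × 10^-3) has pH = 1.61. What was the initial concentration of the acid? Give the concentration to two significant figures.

[H+] = 10^(-1.61) = 2.45 × 10^-2 M = x
Ka = x²/(C₀ − x) ⇒ C₀ = x + x²/Ka
C₀ = 2.45 × 10^-2 + (2.45 × 10^-2)²/(1.3 × 10^-3) = 4.86 × 10^-1 M

C₀ = 4.9 × 10^-1 M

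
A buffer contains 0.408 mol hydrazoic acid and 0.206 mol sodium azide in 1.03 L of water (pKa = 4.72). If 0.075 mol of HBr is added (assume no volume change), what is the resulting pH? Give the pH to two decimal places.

Added H+ converts N3- to HN3: HN3 → 0.483 mol, N3- → 0.131 mol.
Henderson–Hasselbalch with mole ratio 0.131/0.483: pH = 4.72 + (-0.567)

pH = 4.15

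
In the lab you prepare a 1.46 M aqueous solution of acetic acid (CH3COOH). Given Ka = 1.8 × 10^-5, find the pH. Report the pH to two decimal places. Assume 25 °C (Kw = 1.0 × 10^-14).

CH3COOH ⇌ CH3COO- + H+
Ka = [H+]²/(1.46 − [H+]) = 1.8 × 10^-5
Assume [H+] ≪ 1.46: [H+] ≈ √(1.8 × 10^-5 × 1.46) = 5.13 × 10^-3 M
pH = −log(5.13 × 10^-3) = 2.29

pH = 2.29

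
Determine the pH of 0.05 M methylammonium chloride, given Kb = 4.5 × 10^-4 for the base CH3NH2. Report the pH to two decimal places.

CH3NH3+ is the conjugate acid of the weak base CH3NH2.
Ka = Kw/Kb = 1.0×10^-14 / 4.5 × 10^-4 = 2.22 × 10^-11
Ka = [H+]²/(0.05 − [H+]) = 2.22 × 10^-11
Assume [H+] ≪ 0.05: [H+] ≈ √(2.22 × 10^-11 × 0.05) = 1.05 × 10^-6 M
pH = −log(1.05 × 10^-6) = 5.98

pH = 5.98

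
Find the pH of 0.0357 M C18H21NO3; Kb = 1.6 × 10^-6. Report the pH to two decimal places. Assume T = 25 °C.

pH = 10.38

C18H21NO3 + H2O ⇌ C18H22NO3+ + OH-
Let x = [OH-] at equilibrium. Kb = x²/(0.0357 − x).
Neglecting x in the denominator: x = √(1.6 × 10^-6 × 0.0357) = 2.39 × 10^-4 M
(x/C₀ = 0.67% < 5%, so the approximation holds.)
pOH = 3.62, so pH = 14.00 − pOH = 10.38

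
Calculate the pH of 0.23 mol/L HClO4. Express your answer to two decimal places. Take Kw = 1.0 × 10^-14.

pH = 0.64

HClO4 is a strong acid and dissociates completely, so [H+] = 0.23 M.
pH = -log(0.23) = 0.64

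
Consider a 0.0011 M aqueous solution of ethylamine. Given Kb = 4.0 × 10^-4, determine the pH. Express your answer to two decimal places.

pH = 10.69

C2H5NH2 + H2O ⇌ C2H5NH3+ + OH-
Kb = x²/(0.0011 − x) = 4.0 × 10^-4
The 5% rule fails; solving x² + Kb·x − Kb·C₀ = 0 exactly:
x = (−Kb + √(Kb² + 4·Kb·C₀))/2 = 4.93 × 10^-4 M
pOH = −log(4.93 × 10^-4) = 3.31; pH = 14.00 − 3.31 = 10.69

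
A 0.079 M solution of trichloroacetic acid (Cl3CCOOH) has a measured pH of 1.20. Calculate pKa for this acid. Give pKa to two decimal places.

[H+] = 10^(-1.20) = 6.31 × 10^-2 M
At equilibrium [HA] = 0.079 − 6.31 × 10^-2 = 1.59 × 10^-2 M
Ka = [H+][A-]/[HA] = (6.31 × 10^-2)² / 1.59 × 10^-2 = 2.50 × 10^-1
pKa = -log(2.50 × 10^-1) = 0.60

pKa = 0.60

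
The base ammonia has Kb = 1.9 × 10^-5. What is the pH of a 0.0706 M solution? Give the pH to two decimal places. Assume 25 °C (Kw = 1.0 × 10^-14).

NH3 + H2O ⇌ NH4+ + OH-
Kb = [OH-]²/(0.0706 − [OH-]) = 1.9 × 10^-5
Since Kb ≪ C₀, [OH-] ≈ √(Kb·C₀) = 1.16 × 10^-3 M.
pOH = −log(1.16 × 10^-3) = 2.94; pH = 14.00 − 2.94 = 11.06

pH = 11.06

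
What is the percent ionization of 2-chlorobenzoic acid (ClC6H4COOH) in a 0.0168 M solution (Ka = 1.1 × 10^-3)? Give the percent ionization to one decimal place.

ClC6H4COOH ⇌ ClC6H4COO- + H+; let x = [H+] at equilibrium.
Solve x² + 0.0011x − 1.85e-05 = 0 → x = 3.78 × 10^-3 M
Fraction ionized = 3.78 × 10^-3 / 0.0168 = 0.2250 → 22.5%

22.5%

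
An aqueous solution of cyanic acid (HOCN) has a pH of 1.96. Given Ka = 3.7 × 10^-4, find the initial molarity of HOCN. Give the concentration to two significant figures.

C₀ = 3.4 × 10^-1 M

[H+] = 10^(-1.96) = 1.10 × 10^-2 M = x
Ka = x²/(C₀ − x) ⇒ C₀ = x + x²/Ka
C₀ = 1.10 × 10^-2 + (1.10 × 10^-2)²/(3.7 × 10^-4) = 3.38 × 10^-1 M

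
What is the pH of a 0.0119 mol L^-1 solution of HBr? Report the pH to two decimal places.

HBr is a strong acid and dissociates completely, so [H+] = 0.0119 M.
pH = -log(0.0119) = 1.92

pH = 1.92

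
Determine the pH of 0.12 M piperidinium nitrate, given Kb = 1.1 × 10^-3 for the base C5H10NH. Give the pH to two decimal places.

pH = 5.98

C5H10NH2+ is the conjugate acid of the weak base C5H10NH.
Ka = Kw/Kb = 1.0×10^-14 / 1.1 × 10^-3 = 9.09 × 10^-12
From the ICE table, Ka = [H+]²/(0.12 − [H+]) = 9.09 × 10^-12.
Neglecting [H+] in the denominator: [H+] = √(9.09 × 10^-12 × 0.12) = 1.04 × 10^-6 M
([H+]/C₀ = 0.00087% < 5%, so the approximation holds.)
pH = −log(1.04 × 10^-6) = 5.98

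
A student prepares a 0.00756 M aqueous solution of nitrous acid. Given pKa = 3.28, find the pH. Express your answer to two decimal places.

HNO2 ⇌ NO2- + H+
Ka = 10^(−3.28) = 5.25 × 10^-4
Ka = [H+]²/(0.00756 − [H+]) = 5.25 × 10^-4
The 5% rule fails; solving [H+]² + Ka·[H+] − Ka·C₀ = 0 exactly:
[H+] = [−0.000525 + √(0.000525² + 1.59e-05)]/2 = 1.75 × 10^-3 M
pH = −log(1.75 × 10^-3) = 2.76

pH = 2.76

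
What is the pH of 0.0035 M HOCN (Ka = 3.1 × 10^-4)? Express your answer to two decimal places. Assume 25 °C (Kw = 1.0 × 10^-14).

pH = 3.05

HOCN ⇌ OCN- + H+
Let x = [H+] at equilibrium. Ka = x²/(0.0035 − x).
x is not negligible relative to C₀; solve x² + 0.00031·x − 1.08e-06 = 0.
x = (−Ka + √(Ka² + 4·Ka·C₀))/2 = 8.98 × 10^-4 M
pH = −log[H+] = −log(8.98 × 10^-4) = 3.05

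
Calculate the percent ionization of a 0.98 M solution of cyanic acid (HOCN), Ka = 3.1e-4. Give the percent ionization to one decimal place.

HOCN ⇌ OCN- + H+; let x = [H+] at equilibrium.
x ≈ √(Ka·C₀) = √(3.1 × 10^-4 × 0.98) = 1.74 × 10^-2 M
Fraction ionized = 1.74 × 10^-2 / 0.98 = 0.0178 → 1.8%

1.8%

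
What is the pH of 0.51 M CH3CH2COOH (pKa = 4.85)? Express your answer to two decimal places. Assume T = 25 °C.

pH = 2.57

CH3CH2COOH ⇌ CH3CH2COO- + H+
Ka = 10^(−4.85) = 1.41 × 10^-5
From the ICE table, Ka = x²/(0.51 − x) = 1.41 × 10^-5.
Since Ka ≪ C₀, x ≈ √(Ka·C₀) = 2.68 × 10^-3 M.
pH = −log[H+] = −log(2.68 × 10^-3) = 2.57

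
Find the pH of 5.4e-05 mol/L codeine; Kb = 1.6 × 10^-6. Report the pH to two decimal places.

pH = 8.93

C18H21NO3 + H2O ⇌ C18H22NO3+ + OH-
Kb = [OH-]²/(5.4e-05 − [OH-]) = 1.6 × 10^-6
Here C₀/Kb ≈ 33.8, so the small-[OH-] approximation fails. Use the quadratic:
[OH-] = [−1.6e-06 + √(1.6e-06² + 3.46e-10)]/2 = 8.53 × 10^-6 M
pOH = −log(8.53 × 10^-6) = 5.07; pH = 14.00 − 5.07 = 8.93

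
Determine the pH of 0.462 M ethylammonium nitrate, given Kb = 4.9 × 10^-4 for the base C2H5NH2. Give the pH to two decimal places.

C2H5NH3+ is the conjugate acid of the weak base C2H5NH2.
Ka = Kw/Kb = 1.0×10^-14 / 4.9 × 10^-4 = 2.04 × 10^-11
Let x = [H+] at equilibrium. Ka = x²/(0.462 − x).
Assume x ≪ 0.462: x ≈ √(2.04 × 10^-11 × 0.462) = 3.07 × 10^-6 M
Check: 0.00066% ionized — well under 5%, approximation valid.
pH = −log(3.07 × 10^-6) = 5.51

pH = 5.51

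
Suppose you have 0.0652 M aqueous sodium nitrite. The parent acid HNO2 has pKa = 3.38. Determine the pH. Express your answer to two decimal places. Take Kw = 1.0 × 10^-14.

NO2- is the conjugate base of the weak acid HNO2.
Ka = 10^(−3.38) = 4.17 × 10^-4
Kb = Kw/Ka = 1.0×10^-14 / 4.17 × 10^-4 = 2.40 × 10^-11
Kb = x²/(0.0652 − x) = 2.40 × 10^-11
Neglecting x in the denominator: x = √(2.40 × 10^-11 × 0.0652) = 1.25 × 10^-6 M
pOH = 5.90, so pH = 14.00 − pOH = 8.10

pH = 8.10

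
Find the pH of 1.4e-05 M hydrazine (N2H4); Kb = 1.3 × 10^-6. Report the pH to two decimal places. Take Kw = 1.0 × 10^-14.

N2H4 + H2O ⇌ N2H5+ + OH-
Let x = [OH-] at equilibrium. Kb = x²/(1.4e-05 − x).
x is not negligible relative to C₀; solve x² + 1.3e-06·x − 1.82e-11 = 0.
x = [−1.3e-06 + √(1.3e-06² + 7.28e-11)]/2 = 3.67 × 10^-6 M
pOH = −log(3.67 × 10^-6) = 5.44; pH = 14.00 − 5.44 = 8.56

pH = 8.56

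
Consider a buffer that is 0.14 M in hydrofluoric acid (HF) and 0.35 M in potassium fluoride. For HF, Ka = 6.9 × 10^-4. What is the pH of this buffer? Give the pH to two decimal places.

pKa = −log(6.9 × 10^-4) = 3.161
pH = pKa + log([A⁻]/[HA]) = 3.161 + log(0.35/0.14)
pH = 3.161 + (+0.398) = 3.56

pH = 3.56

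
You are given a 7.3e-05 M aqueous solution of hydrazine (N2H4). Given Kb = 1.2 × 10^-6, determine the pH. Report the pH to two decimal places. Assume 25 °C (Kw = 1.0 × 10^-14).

pH = 8.94

N2H4 + H2O ⇌ N2H5+ + OH-
Kb = [OH-]²/(7.3e-05 − [OH-]) = 1.2 × 10^-6
The 5% rule fails; solving [OH-]² + Kb·[OH-] − Kb·C₀ = 0 exactly:
[OH-] = (−Kb + √(Kb² + 4·Kb·C₀))/2 = 8.78 × 10^-6 M
pOH = 5.06, so pH = 14.00 − pOH = 8.94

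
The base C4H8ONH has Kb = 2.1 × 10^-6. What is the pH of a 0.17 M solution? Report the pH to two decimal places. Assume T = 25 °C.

pH = 10.78

C4H8ONH + H2O ⇌ C4H8ONH2+ + OH-
Kb = [OH-]²/(0.17 − [OH-]) = 2.1 × 10^-6
Assume [OH-] ≪ 0.17: [OH-] ≈ √(2.1 × 10^-6 × 0.17) = 5.97 × 10^-4 M
Check: 0.35% ionized — well under 5%, approximation valid.
pOH = 3.22, so pH = 14.00 − pOH = 10.78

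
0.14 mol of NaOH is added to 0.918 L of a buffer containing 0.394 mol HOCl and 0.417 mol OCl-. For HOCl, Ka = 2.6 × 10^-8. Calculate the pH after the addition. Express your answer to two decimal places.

pH = 7.93

OH- converts HOCl to OCl-: HOCl → 0.254 mol, OCl- → 0.557 mol.
pKa = −log(2.6 × 10^-8) = 7.585
pH = pKa + log(n_OCl-/n_HOCl) = 7.585 + log(0.557/0.254) = 7.585 + (+0.341)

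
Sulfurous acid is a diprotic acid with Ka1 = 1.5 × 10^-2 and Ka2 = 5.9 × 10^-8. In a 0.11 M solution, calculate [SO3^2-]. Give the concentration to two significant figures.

First ionization gives [H+] ≈ [HSO3-] = 3.38 × 10^-2 M.
Second step: Ka2 = [H+][SO3^2-]/[HSO3-] ≈ [SO3^2-] (since [H+] ≈ [HSO3-]).
So [SO3^2-] ≈ Ka2.

5.9 × 10^-8 M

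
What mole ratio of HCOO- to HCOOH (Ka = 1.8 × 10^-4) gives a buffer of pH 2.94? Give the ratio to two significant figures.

pKa = -log(1.8 × 10^-4) = 3.745
pH = pKa + log(r) ⇒ log(r) = 2.94 − 3.745 = -0.805
r = [HCOO-]/[HCOOH] = 10^(-0.805) = 0.157

ratio = 0.16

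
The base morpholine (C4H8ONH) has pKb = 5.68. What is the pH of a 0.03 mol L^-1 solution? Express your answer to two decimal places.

pH = 10.40

C4H8ONH + H2O ⇌ C4H8ONH2+ + OH-
Kb = 10^(−5.68) = 2.09 × 10^-6
From the ICE table, Kb = [OH-]²/(0.03 − [OH-]) = 2.09 × 10^-6.
Neglecting [OH-] in the denominator: [OH-] = √(2.09 × 10^-6 × 0.03) = 2.50 × 10^-4 M
([OH-]/C₀ = 0.83% < 5%, so the approximation holds.)
pOH = 3.60, so pH = 14.00 − pOH = 10.40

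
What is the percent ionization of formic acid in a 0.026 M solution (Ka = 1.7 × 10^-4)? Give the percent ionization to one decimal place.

7.8%

HCOOH ⇌ HCOO- + H+; let x = [H+] at equilibrium.
Ka = x²/(C₀ − x); solving the quadratic gives x = 2.02 × 10^-3 M.
Fraction ionized = 2.02 × 10^-3 / 0.026 = 0.0777 → 7.8%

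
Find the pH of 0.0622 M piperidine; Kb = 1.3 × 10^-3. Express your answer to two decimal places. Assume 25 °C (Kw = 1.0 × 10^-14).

pH = 11.92

C5H10NH + H2O ⇌ C5H10NH2+ + OH-
Kb = [OH-]²/(0.0622 − [OH-]) = 1.3 × 10^-3
The 5% rule fails; solving [OH-]² + Kb·[OH-] − Kb·C₀ = 0 exactly:
[OH-] = (−Kb + √(Kb² + 4·Kb·C₀))/2 = 8.37 × 10^-3 M
pOH = 2.08, so pH = 14.00 − pOH = 11.92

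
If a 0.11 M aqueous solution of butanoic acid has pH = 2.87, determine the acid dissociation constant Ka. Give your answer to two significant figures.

Ka = 1.7 × 10^-5

[H+] = 10^(-2.87) = 1.35 × 10^-3 M
At equilibrium [HA] = 0.11 − 1.35 × 10^-3 = 1.09 × 10^-1 M
Ka = [H+][A-]/[HA] = (1.35 × 10^-3)² / 1.09 × 10^-1 = 1.7 × 10^-5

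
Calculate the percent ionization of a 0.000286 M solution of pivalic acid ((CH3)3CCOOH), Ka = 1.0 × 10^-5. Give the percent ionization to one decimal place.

17.0%

(CH3)3CCOOH ⇌ (CH3)3CCOO- + H+; let x = [H+] at equilibrium.
Ka = x²/(C₀ − x); solving the quadratic gives x = 4.87 × 10^-5 M.
% ionization = x/C₀ × 100% = 4.87 × 10^-5/0.000286 × 100% = 17.0%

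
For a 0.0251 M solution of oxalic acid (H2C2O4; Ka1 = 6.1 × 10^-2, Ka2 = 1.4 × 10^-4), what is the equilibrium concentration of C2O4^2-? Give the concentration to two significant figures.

1.4 × 10^-4 M

First ionization gives [H+] ≈ [HC2O4-] = 1.91 × 10^-2 M.
Second step: Ka2 = [H+][C2O4^2-]/[HC2O4-] ≈ [C2O4^2-] (since [H+] ≈ [HC2O4-]).
So [C2O4^2-] ≈ Ka2.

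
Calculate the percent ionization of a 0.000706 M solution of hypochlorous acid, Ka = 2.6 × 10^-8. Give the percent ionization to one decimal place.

0.6%

HOCl ⇌ OCl- + H+; let x = [H+] at equilibrium.
x ≈ √(Ka·C₀) = √(2.6 × 10^-8 × 0.000706) = 4.28 × 10^-6 M
Fraction ionized = 4.28 × 10^-6 / 0.000706 = 0.0061 → 0.6%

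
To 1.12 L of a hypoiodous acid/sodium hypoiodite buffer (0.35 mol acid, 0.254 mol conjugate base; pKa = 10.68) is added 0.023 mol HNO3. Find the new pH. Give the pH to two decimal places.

After neutralization: n(HOI) = 0.373 mol, n(OI-) = 0.231 mol.
pH = pKa + log(n_OI-/n_HOI) = 10.68 + log(0.231/0.373) = 10.68 + (-0.208)

pH = 10.47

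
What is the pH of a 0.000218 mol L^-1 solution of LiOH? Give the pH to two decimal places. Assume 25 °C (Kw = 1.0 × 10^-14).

pH = 10.34

LiOH is a strong base; [OH-] = 0.000218 M.
pOH = -log(0.000218) = 3.66
pH = 14.00 - 3.66 = 10.34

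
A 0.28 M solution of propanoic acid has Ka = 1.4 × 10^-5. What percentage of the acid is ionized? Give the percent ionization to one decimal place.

CH3CH2COOH ⇌ CH3CH2COO- + H+; let x = [H+] at equilibrium.
x ≈ √(Ka·C₀) = √(1.4 × 10^-5 × 0.28) = 1.98 × 10^-3 M
% ionization = x/C₀ × 100% = 1.98 × 10^-3/0.28 × 100% = 0.7%

0.7%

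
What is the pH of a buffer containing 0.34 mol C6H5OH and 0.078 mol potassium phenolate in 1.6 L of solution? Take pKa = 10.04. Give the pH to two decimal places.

Using pH = pKa + log([base]/[acid]) with [base]/[acid] = 0.078/0.34:
pH = 10.04 + (-0.639) = 9.40

pH = 9.40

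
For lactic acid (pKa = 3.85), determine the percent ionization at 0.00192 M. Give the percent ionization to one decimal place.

23.7%

CH3CH(OH)COOH ⇌ CH3CH(OH)COO- + H+; let x = [H+] at equilibrium.
Ka = 10^(−3.85) = 1.41 × 10^-4
Solve x² + 0.000141x − 2.71e-07 = 0 → x = 4.55 × 10^-4 M
% ionization = x/C₀ × 100% = 4.55 × 10^-4/0.00192 × 100% = 23.7%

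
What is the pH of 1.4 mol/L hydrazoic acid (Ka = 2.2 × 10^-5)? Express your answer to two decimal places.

pH = 2.26

HN3 ⇌ N3- + H+
Ka = [H+]²/(1.4 − [H+]) = 2.2 × 10^-5
Neglecting [H+] in the denominator: [H+] = √(2.2 × 10^-5 × 1.4) = 5.55 × 10^-3 M
Check: 0.4% ionized — well under 5%, approximation valid.
pH = −log(5.55 × 10^-3) = 2.26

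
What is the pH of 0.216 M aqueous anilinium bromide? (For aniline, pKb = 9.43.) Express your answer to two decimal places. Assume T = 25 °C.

pH = 2.62

C6H5NH3+ is the conjugate acid of the weak base C6H5NH2.
Kb = 10^(−9.43) = 3.72 × 10^-10
Ka = Kw/Kb = 1.0×10^-14 / 3.72 × 10^-10 = 2.69 × 10^-5
From the ICE table, Ka = x²/(0.216 − x) = 2.69 × 10^-5.
Since Ka ≪ C₀, x ≈ √(Ka·C₀) = 2.41 × 10^-3 M.
pH = −log[H+] = −log(2.41 × 10^-3) = 2.62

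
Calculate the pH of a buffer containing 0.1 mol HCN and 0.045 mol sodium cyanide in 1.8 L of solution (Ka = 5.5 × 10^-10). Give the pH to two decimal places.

pH = 8.91

pKa = −log(5.5 × 10^-10) = 9.260
Using pH = pKa + log([base]/[acid]) with [base]/[acid] = 0.045/0.1:
pH = 9.260 + (-0.347) = 8.91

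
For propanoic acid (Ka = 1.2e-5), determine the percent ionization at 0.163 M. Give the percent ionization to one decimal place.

CH3CH2COOH ⇌ CH3CH2COO- + H+; let x = [H+] at equilibrium.
x ≈ √(Ka·C₀) = √(1.2 × 10^-5 × 0.163) = 1.40 × 10^-3 M
Fraction ionized = 1.40 × 10^-3 / 0.163 = 0.0086 → 0.9%

0.9%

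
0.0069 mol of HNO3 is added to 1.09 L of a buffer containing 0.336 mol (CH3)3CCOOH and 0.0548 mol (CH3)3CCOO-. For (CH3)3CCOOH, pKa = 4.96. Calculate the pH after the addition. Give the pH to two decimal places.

pH = 4.11

Added H+ converts (CH3)3CCOO- to (CH3)3CCOOH: (CH3)3CCOOH → 0.343 mol, (CH3)3CCOO- → 0.0479 mol.
Henderson–Hasselbalch with mole ratio 0.0479/0.343: pH = 4.96 + (-0.855)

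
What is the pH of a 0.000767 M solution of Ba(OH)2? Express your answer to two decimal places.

pH = 11.19

Ba(OH)2 is a strong base (each formula unit releases 2 OH-); [OH-] = 0.00153 M.
pOH = -log(0.00153) = 2.81
pH = 14.00 - 2.81 = 11.19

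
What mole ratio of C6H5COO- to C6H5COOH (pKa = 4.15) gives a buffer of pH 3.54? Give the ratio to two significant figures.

ratio = 0.25

pH = pKa + log(r) ⇒ log(r) = 3.54 − 4.15 = -0.61
r = [C6H5COO-]/[C6H5COOH] = 10^(-0.61) = 0.245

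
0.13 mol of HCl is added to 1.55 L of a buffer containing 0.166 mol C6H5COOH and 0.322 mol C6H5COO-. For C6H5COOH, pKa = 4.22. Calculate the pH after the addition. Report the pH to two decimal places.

pH = 4.03

After neutralization: n(C6H5COOH) = 0.296 mol, n(C6H5COO-) = 0.192 mol.
pH = pKa + log([A⁻]/[HA]) = 4.22 + log(0.192/0.296) = 4.22 -0.188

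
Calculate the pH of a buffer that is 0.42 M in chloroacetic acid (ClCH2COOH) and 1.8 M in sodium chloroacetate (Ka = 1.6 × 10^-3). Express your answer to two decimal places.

pKa = −log(1.6 × 10^-3) = 2.796
pH = pKa + log([A⁻]/[HA]) = 2.796 + log(1.8/0.42)
pH = 2.796 + (+0.632) = 3.43

pH = 3.43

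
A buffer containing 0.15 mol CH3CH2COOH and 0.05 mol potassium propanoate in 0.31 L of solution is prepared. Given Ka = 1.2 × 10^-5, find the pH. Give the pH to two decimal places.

pH = 4.44

pKa = −log(1.2 × 10^-5) = 4.921
Henderson–Hasselbalch: pH = pKa + log([CH3CH2COO-]/[CH3CH2COOH]) = 4.921 + log(0.05/0.15)
pH = 4.921 + (-0.477) = 4.44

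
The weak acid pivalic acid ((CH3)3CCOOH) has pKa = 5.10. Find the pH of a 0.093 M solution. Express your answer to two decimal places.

(CH3)3CCOOH ⇌ (CH3)3CCOO- + H+
Ka = 10^(−5.10) = 7.94 × 10^-6
Let x = [H+] at equilibrium. Ka = x²/(0.093 − x).
Neglecting x in the denominator: x = √(7.94 × 10^-6 × 0.093) = 8.59 × 10^-4 M
pH = −log(8.59 × 10^-4) = 3.07

pH = 3.07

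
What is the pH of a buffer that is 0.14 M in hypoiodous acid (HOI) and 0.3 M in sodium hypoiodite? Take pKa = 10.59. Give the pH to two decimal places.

pH = 10.92

Henderson–Hasselbalch: pH = pKa + log([OI-]/[HOI]) = 10.59 + log(0.3/0.14)
pH = 10.59 + (+0.331) = 10.92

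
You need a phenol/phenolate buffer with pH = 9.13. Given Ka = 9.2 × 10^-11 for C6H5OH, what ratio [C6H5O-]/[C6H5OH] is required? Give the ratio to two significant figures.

ratio = 0.12

pKa = -log(9.2 × 10^-11) = 10.036
pH = pKa + log(r) ⇒ log(r) = 9.13 − 10.036 = -0.906
r = [C6H5O-]/[C6H5OH] = 10^(-0.906) = 0.124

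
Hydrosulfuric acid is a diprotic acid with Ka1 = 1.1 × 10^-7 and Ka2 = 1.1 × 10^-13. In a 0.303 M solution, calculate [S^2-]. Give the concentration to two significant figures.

1.1 × 10^-13 M

First ionization gives [H+] ≈ [HS-] = 1.83 × 10^-4 M.
Second step: Ka2 = [H+][S^2-]/[HS-] ≈ [S^2-] (since [H+] ≈ [HS-]).
So [S^2-] ≈ Ka2.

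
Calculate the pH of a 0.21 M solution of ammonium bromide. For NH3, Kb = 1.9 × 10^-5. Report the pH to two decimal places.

pH = 4.98

NH4+ is the conjugate acid of the weak base NH3.
Ka = Kw/Kb = 1.0×10^-14 / 1.9 × 10^-5 = 5.26 × 10^-10
Ka = x²/(0.21 − x) = 5.26 × 10^-10
Since Ka ≪ C₀, x ≈ √(Ka·C₀) = 1.05 × 10^-5 M.
pH = −log(1.05 × 10^-5) = 4.98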